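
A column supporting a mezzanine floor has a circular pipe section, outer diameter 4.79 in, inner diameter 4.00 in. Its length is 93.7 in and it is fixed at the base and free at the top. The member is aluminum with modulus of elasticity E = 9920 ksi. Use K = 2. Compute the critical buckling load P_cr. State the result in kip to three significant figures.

d_o = 4.79 in, d_i = 4.00 in
I = π(d_o⁴ − d_i⁴)/64 = π(4.79⁴ − 4.000⁴)/64 = 13.27 in⁴
Effective length L_e = K·L = 2 × 93.7 = 187.4 in
P_cr = π²EI / L_e² = π² × 9920×10³ × 13.27 / 187.4² = 3.701×10^4 lb

P_cr ≈ 37.0 kip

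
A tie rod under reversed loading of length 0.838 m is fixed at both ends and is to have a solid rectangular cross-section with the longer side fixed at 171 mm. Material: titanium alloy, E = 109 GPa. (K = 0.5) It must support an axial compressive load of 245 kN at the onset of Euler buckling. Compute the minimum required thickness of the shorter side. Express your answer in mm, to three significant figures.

b ≈ 14.1 mm

L_e = K·L = 0.5 × 0.838 = 0.4190 m
Required I = P_cr·L_e²/(π²E) = 2.450×10^5 × 0.4190² / (π² × 1.09×10^11) = 3.998×10^-8 m⁴
I_req = 3.998×10^4 mm⁴
Rectangle, weak axis: I_min = h·b³/12 with h = 171 mm fixed  ⇒  b = (12I/h)^(1/3) = 14.1 mm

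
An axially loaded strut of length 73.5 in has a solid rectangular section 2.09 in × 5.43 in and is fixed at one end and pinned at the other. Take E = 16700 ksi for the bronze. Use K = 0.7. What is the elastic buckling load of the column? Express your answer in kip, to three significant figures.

P_cr ≈ 257 kip

Buckling occurs about the weak axis: I_min = h·b³/12 with b = 2.09 in (the shorter side).
I_min = 5.43×2.09³/12 = 4.131 in⁴
Effective length L_e = K·L = 0.7 × 73.5 = 51.45 in
P_cr = π²EI / L_e² = π² × 16700×10³ × 4.131 / 51.45² = 2.572×10^5 lb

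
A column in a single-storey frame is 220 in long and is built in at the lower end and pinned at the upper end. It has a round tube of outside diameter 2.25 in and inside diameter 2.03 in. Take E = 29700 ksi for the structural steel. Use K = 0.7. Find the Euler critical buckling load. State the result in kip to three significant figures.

P_cr ≈ 5.25 kip

d_o = 2.25 in, d_i = 2.03 in
I = π(d_o⁴ − d_i⁴)/64 = π(2.25⁴ − 2.030⁴)/64 = 0.4245 in⁴
Effective length L_e = K·L = 0.7 × 220 = 154.0 in
P_cr = π²EI / L_e² = π² × 29700×10³ × 0.4245 / 154.0² = 5.246×10^3 lb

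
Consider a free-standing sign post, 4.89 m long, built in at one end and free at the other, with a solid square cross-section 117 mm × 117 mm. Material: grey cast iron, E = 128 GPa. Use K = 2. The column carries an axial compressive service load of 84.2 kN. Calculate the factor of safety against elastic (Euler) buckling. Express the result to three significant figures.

I = a⁴/12 = 117⁴/12 = 1.562×10^7 mm⁴
I = 1.562×10^7 mm⁴ = 1.562×10^-5 m⁴
Effective length L_e = K·L = 2 × 4.89 = 9.780 m
P_cr = π²EI / L_e² = π² × 128×10⁹ × 1.562×10^-5 / 9.780² = 2.063×10^5 N
Factor of safety n = P_cr / P = 206.25 / 84.2 = 2.45

n ≈ 2.45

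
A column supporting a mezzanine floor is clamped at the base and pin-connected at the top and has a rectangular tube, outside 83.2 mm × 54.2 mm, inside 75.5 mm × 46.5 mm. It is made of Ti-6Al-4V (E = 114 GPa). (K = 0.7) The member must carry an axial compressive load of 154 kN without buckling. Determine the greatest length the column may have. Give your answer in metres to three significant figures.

L_max ≈ 2.65 m

Weak-axis I_min = (h_o·b_o³ − h_i·b_i³)/12 with b_o = 54.2, b_i = 46.50 mm (shorter outer/inner sides).
I_min = (83.2×54.2³ − 75.50×46.50³)/12 = 4.713×10^5 mm⁴
I = 4.713×10^-7 m⁴
At the buckling limit P_cr = P = 1.540×10^5 N
From P_cr = π²EI/(K·L)²:  L = (1/K)·√(π²EI/P_cr) = (1/0.7)·√(π²×1.14×10^11×4.713×10^-7/1.540×10^5)
L = 2.65 m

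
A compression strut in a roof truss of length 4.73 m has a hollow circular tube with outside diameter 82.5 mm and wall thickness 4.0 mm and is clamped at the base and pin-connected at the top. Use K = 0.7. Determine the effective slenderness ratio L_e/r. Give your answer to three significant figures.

λ ≈ 119

Inner diameter d_i = 82.5 − 2×4.0 = 74.50 mm
I = π(d_o⁴ − d_i⁴)/64 = π(82.5⁴ − 74.50⁴)/64 = 7.618×10^5 mm⁴
A = 986.5 mm²;  r_min = √(I/A) = √(7.618×10^5/986.5) = 27.79 mm
L_e = K·L = 0.7 × 4.73 m = 3.311 m = 3311.0 mm
λ = L_e / r_min = 3311.0 / 27.79 = 119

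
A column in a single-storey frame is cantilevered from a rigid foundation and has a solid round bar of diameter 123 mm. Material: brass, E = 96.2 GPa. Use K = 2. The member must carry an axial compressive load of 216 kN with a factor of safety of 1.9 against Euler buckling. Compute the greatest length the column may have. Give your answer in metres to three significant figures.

L_max ≈ 2.55 m

I = πd⁴/64 = π×123⁴/64 = 1.124×10^7 mm⁴
I = 1.124×10^-5 m⁴
Required critical load P_cr = n·P = 1.9 × 216 = 410.4 kN = 4.104×10^5 N
From P_cr = π²EI/(K·L)²:  L = (1/K)·√(π²EI/P_cr) = (1/2)·√(π²×9.62×10^10×1.124×10^-5/4.104×10^5)
L = 2.55 m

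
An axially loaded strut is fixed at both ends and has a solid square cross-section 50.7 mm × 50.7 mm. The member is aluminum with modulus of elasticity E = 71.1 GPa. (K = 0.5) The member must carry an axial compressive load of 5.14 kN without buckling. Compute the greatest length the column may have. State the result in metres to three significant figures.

L_max ≈ 17.3 m

I = a⁴/12 = 50.7⁴/12 = 5.506×10^5 mm⁴
I = 5.506×10^-7 m⁴
At the buckling limit P_cr = P = 5.140×10^3 N
From P_cr = π²EI/(K·L)²:  L = (1/K)·√(π²EI/P_cr) = (1/0.5)·√(π²×7.11×10^10×5.506×10^-7/5.140×10^3)
L = 17.3 m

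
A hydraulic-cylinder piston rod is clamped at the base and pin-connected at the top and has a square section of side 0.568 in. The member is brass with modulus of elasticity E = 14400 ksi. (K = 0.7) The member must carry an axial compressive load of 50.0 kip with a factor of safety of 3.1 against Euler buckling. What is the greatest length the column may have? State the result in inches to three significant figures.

I = a⁴/12 = 0.568⁴/12 = 8.674×10^-3 in⁴
Required critical load P_cr = n·P = 3.1 × 50.0 = 155.0 kip = 1.550×10^5 lb
From P_cr = π²EI/(K·L)²:  L = (1/K)·√(π²EI/P_cr) = (1/0.7)·√(π²×1.44×10^7×8.674×10^-3/1.550×10^5)
L = 4.03 in

L_max ≈ 4.03 in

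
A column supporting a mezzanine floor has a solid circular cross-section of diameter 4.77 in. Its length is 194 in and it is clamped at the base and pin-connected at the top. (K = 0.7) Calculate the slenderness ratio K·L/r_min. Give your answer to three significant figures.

λ ≈ 114

I = πd⁴/64 = π×4.77⁴/64 = 25.41 in⁴
A = 17.87 in²;  r_min = √(I/A) = √(25.41/17.87) = 1.192 in
L_e = K·L = 0.7 × 194 = 135.8 in
λ = L_e / r_min = 135.80 / 1.192 = 114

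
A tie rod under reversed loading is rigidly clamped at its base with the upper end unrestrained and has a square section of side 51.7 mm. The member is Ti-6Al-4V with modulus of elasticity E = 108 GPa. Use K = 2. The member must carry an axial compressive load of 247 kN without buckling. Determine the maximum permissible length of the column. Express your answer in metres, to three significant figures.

I = a⁴/12 = 51.7⁴/12 = 5.954×10^5 mm⁴
I = 5.954×10^-7 m⁴
At the buckling limit P_cr = P = 2.470×10^5 N
From P_cr = π²EI/(K·L)²:  L = (1/K)·√(π²EI/P_cr) = (1/2)·√(π²×1.08×10^11×5.954×10^-7/2.470×10^5)
L = 0.801 m

L_max ≈ 0.801 m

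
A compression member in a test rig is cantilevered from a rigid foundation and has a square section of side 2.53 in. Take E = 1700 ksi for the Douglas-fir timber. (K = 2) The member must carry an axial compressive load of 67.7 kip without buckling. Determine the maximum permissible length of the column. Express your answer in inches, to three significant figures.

L_max ≈ 14.5 in

I = a⁴/12 = 2.53⁴/12 = 3.414 in⁴
At the buckling limit P_cr = P = 6.770×10^4 lb
From P_cr = π²EI/(K·L)²:  L = (1/K)·√(π²EI/P_cr) = (1/2)·√(π²×1.70×10^6×3.414/6.770×10^4)
L = 14.5 in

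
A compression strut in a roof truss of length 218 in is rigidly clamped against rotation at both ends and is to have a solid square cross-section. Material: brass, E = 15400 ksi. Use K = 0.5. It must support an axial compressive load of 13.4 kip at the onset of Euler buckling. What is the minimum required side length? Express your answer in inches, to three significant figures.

a ≈ 1.88 in

L_e = K·L = 0.5 × 218 = 109.0 in
Required I = P_cr·L_e²/(π²E) = 1.340×10^4 × 109.0² / (π² × 1.54×10^7) = 1.047 in⁴
Solid square: I = a⁴/12  ⇒  a = (12I)^(1/4) = (12×1.047)^(1/4) = 1.88 in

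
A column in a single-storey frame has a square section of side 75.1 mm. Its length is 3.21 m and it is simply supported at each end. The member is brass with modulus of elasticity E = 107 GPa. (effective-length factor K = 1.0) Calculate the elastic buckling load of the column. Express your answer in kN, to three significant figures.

P_cr ≈ 272 kN

I = a⁴/12 = 75.1⁴/12 = 2.651×10^6 mm⁴
I = 2.651×10^6 mm⁴ = 2.651×10^-6 m⁴
Effective length L_e = K·L = 1 × 3.21 = 3.210 m
P_cr = π²EI / L_e² = π² × 107×10⁹ × 2.651×10^-6 / 3.210² = 2.717×10^5 N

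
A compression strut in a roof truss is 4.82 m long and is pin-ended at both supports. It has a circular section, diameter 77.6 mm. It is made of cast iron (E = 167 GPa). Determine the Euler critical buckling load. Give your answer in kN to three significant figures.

I = πd⁴/64 = π×77.6⁴/64 = 1.780×10^6 mm⁴
I = 1.780×10^6 mm⁴ = 1.780×10^-6 m⁴
Effective length L_e = K·L = 1 × 4.82 = 4.820 m
P_cr = π²EI / L_e² = π² × 167×10⁹ × 1.780×10^-6 / 4.820² = 1.263×10^5 N

P_cr ≈ 126 kN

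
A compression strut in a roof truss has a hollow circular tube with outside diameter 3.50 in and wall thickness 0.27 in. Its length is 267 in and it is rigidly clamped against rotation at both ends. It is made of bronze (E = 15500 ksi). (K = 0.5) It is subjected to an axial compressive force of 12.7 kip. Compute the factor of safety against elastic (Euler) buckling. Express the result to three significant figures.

Inner diameter d_i = 3.50 − 2×0.27 = 2.960 in
I = π(d_o⁴ − d_i⁴)/64 = π(3.50⁴ − 2.960⁴)/64 = 3.598 in⁴
Effective length L_e = K·L = 0.5 × 267 = 133.5 in
P_cr = π²EI / L_e² = π² × 15500×10³ × 3.598 / 133.5² = 3.088×10^4 lb
Factor of safety n = P_cr / P = 30.883 / 12.7 = 2.43

n ≈ 2.43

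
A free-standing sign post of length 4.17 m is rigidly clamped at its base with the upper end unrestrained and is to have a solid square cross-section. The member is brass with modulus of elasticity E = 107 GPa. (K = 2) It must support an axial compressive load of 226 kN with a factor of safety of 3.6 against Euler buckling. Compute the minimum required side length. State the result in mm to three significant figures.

Required P_cr = n·P = 3.6 × 226 = 813.6 kN
L_e = K·L = 2 × 4.17 = 8.340 m
Required I = P_cr·L_e²/(π²E) = 8.136×10^5 × 8.340² / (π² × 1.07×10^11) = 5.359×10^-5 m⁴
I_req = 5.359×10^7 mm⁴
Solid square: I = a⁴/12  ⇒  a = (12I)^(1/4) = (12×5.359×10^7)^(1/4) = 159 mm

a ≈ 159 mm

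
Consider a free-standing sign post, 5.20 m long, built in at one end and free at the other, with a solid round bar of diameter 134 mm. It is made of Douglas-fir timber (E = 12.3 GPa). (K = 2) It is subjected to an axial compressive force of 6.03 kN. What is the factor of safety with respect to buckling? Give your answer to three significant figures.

n ≈ 2.95

I = πd⁴/64 = π×134⁴/64 = 1.583×10^7 mm⁴
I = 1.583×10^7 mm⁴ = 1.583×10^-5 m⁴
Effective length L_e = K·L = 2 × 5.20 = 10.40 m
P_cr = π²EI / L_e² = π² × 12.3×10⁹ × 1.583×10^-5 / 10.40² = 1.776×10^4 N
Factor of safety n = P_cr / P = 17.763 / 6.03 = 2.95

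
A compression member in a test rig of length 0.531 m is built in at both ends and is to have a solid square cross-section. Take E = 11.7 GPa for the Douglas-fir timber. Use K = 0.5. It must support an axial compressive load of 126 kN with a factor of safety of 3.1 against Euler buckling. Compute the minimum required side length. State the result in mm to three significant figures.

Required P_cr = n·P = 3.1 × 126 = 390.6 kN
L_e = K·L = 0.5 × 0.531 = 0.2655 m
Required I = P_cr·L_e²/(π²E) = 3.906×10^5 × 0.2655² / (π² × 1.17×10^10) = 2.384×10^-7 m⁴
I_req = 2.384×10^5 mm⁴
Solid square: I = a⁴/12  ⇒  a = (12I)^(1/4) = (12×2.384×10^5)^(1/4) = 41.1 mm

a ≈ 41.1 mm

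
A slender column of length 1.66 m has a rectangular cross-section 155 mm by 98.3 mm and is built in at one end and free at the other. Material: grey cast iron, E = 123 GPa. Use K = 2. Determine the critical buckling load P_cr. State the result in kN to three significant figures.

P_cr ≈ 1350 kN

Buckling occurs about the weak axis: I_min = h·b³/12 with b = 98.3 mm (the shorter side).
I_min = 155×98.3³/12 = 1.227×10^7 mm⁴
I = 1.227×10^7 mm⁴ = 1.227×10^-5 m⁴
Effective length L_e = K·L = 2 × 1.66 = 3.320 m
P_cr = π²EI / L_e² = π² × 123×10⁹ × 1.227×10^-5 / 3.320² = 1.351×10^6 N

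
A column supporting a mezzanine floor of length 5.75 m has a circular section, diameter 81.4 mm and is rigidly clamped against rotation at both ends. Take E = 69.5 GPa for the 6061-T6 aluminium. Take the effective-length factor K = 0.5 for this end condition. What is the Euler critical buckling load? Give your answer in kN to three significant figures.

P_cr ≈ 179 kN

I = πd⁴/64 = π×81.4⁴/64 = 2.155×10^6 mm⁴
I = 2.155×10^6 mm⁴ = 2.155×10^-6 m⁴
Effective length L_e = K·L = 0.5 × 5.75 = 2.875 m
P_cr = π²EI / L_e² = π² × 69.5×10⁹ × 2.155×10^-6 / 2.875² = 1.788×10^5 N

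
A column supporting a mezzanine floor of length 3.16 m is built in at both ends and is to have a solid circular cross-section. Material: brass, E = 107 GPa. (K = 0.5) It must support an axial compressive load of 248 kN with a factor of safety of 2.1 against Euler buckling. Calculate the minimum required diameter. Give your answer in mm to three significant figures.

d ≈ 70.8 mm

Required P_cr = n·P = 2.1 × 248 = 520.8 kN
L_e = K·L = 0.5 × 3.16 = 1.580 m
Required I = P_cr·L_e²/(π²E) = 5.208×10^5 × 1.580² / (π² × 1.07×10^11) = 1.231×10^-6 m⁴
I_req = 1.231×10^6 mm⁴
Solid circle: I = πd⁴/64  ⇒  d = (64I/π)^(1/4) = (64×1.231×10^6/π)^(1/4) = 70.8 mm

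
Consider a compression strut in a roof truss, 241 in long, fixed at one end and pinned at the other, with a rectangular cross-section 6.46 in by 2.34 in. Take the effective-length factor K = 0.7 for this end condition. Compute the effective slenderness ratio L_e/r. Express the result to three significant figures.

For a rectangle r_min = b/√12 = 2.34/√12 = 0.6755 in
L_e = K·L = 0.7 × 241 = 168.7 in
λ = L_e / r_min = 168.70 / 0.6755 = 250

λ ≈ 250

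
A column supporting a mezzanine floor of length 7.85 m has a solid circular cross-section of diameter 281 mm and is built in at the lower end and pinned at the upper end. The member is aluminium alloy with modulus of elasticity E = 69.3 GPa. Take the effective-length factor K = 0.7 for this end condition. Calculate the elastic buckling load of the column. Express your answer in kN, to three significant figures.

P_cr ≈ 6930 kN

I = πd⁴/64 = π×281⁴/64 = 3.061×10^8 mm⁴
I = 3.061×10^8 mm⁴ = 3.061×10^-4 m⁴
Effective length L_e = K·L = 0.7 × 7.85 = 5.495 m
P_cr = π²EI / L_e² = π² × 69.3×10⁹ × 3.061×10^-4 / 5.495² = 6.933×10^6 N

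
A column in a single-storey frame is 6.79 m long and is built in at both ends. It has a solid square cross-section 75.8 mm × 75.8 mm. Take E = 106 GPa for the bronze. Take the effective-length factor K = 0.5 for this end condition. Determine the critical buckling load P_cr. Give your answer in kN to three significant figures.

I = a⁴/12 = 75.8⁴/12 = 2.751×10^6 mm⁴
I = 2.751×10^6 mm⁴ = 2.751×10^-6 m⁴
Effective length L_e = K·L = 0.5 × 6.79 = 3.395 m
P_cr = π²EI / L_e² = π² × 106×10⁹ × 2.751×10^-6 / 3.395² = 2.497×10^5 N

P_cr ≈ 250 kN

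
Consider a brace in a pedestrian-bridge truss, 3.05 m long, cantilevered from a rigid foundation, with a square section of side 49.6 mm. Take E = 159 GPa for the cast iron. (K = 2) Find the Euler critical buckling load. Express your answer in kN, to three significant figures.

I = a⁴/12 = 49.6⁴/12 = 5.044×10^5 mm⁴
I = 5.044×10^5 mm⁴ = 5.044×10^-7 m⁴
Effective length L_e = K·L = 2 × 3.05 = 6.100 m
P_cr = π²EI / L_e² = π² × 159×10⁹ × 5.044×10^-7 / 6.100² = 2.127×10^4 N

P_cr ≈ 21.3 kN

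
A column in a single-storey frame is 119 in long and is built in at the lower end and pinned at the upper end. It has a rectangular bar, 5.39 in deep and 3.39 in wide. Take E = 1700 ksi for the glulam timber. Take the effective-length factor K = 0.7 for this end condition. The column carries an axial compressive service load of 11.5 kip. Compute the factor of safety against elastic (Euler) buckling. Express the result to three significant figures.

Buckling occurs about the weak axis: I_min = h·b³/12 with b = 3.39 in (the shorter side).
I_min = 5.39×3.39³/12 = 17.50 in⁴
Effective length L_e = K·L = 0.7 × 119 = 83.30 in
P_cr = π²EI / L_e² = π² × 1700×10³ × 17.50 / 83.30² = 4.231×10^4 lb
Factor of safety n = P_cr / P = 42.312 / 11.5 = 3.68

n ≈ 3.68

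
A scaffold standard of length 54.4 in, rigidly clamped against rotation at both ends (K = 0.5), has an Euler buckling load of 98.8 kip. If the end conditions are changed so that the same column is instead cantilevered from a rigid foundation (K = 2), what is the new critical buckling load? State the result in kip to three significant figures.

P_cr ∝ 1/K², so P_cr,new = P_cr,old × (K_old/K_new)² = 98.8 × (0.5/2)²
= 98.8 × 0.06250 = 6.18 kip

P_cr ≈ 6.18 kip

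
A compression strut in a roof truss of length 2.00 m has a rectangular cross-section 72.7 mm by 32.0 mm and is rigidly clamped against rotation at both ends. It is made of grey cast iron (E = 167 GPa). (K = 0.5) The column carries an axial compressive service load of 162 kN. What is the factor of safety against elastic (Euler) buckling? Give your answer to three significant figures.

n ≈ 2.02

Buckling occurs about the weak axis: I_min = h·b³/12 with b = 32.0 mm (the shorter side).
I_min = 72.7×32.0³/12 = 1.985×10^5 mm⁴
I = 1.985×10^5 mm⁴ = 1.985×10^-7 m⁴
Effective length L_e = K·L = 0.5 × 2.00 = 1.000 m
P_cr = π²EI / L_e² = π² × 167×10⁹ × 1.985×10^-7 / 1.000² = 3.272×10^5 N
Factor of safety n = P_cr / P = 327.20 / 162 = 2.02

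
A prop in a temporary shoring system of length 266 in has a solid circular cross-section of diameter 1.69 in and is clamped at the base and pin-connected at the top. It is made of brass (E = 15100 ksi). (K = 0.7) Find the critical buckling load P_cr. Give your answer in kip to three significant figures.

P_cr ≈ 1.72 kip

I = πd⁴/64 = π×1.69⁴/64 = 0.4004 in⁴
Effective length L_e = K·L = 0.7 × 266 = 186.2 in
P_cr = π²EI / L_e² = π² × 15100×10³ × 0.4004 / 186.2² = 1.721×10^3 lb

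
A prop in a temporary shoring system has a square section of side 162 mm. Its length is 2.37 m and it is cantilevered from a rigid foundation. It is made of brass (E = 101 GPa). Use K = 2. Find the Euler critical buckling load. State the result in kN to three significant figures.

P_cr ≈ 2550 kN

I = a⁴/12 = 162⁴/12 = 5.740×10^7 mm⁴
I = 5.740×10^7 mm⁴ = 5.740×10^-5 m⁴
Effective length L_e = K·L = 2 × 2.37 = 4.740 m
P_cr = π²EI / L_e² = π² × 101×10⁹ × 5.740×10^-5 / 4.740² = 2.546×10^6 N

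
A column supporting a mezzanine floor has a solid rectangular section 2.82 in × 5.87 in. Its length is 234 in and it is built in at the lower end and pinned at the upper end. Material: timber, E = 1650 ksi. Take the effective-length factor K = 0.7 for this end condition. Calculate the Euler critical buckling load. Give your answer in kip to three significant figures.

Buckling occurs about the weak axis: I_min = h·b³/12 with b = 2.82 in (the shorter side).
I_min = 5.87×2.82³/12 = 10.97 in⁴
Effective length L_e = K·L = 0.7 × 234 = 163.8 in
P_cr = π²EI / L_e² = π² × 1650×10³ × 10.97 / 163.8² = 6.658×10^3 lb

P_cr ≈ 6.66 kip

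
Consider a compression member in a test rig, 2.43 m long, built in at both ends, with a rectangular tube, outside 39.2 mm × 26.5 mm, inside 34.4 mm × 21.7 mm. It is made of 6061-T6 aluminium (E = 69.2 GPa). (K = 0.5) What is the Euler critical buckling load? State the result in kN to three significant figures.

Weak-axis I_min = (h_o·b_o³ − h_i·b_i³)/12 with b_o = 26.5, b_i = 21.70 mm (shorter outer/inner sides).
I_min = (39.2×26.5³ − 34.40×21.70³)/12 = 3.150×10^4 mm⁴
I = 3.150×10^4 mm⁴ = 3.150×10^-8 m⁴
Effective length L_e = K·L = 0.5 × 2.43 = 1.215 m
P_cr = π²EI / L_e² = π² × 69.2×10⁹ × 3.150×10^-8 / 1.215² = 1.457×10^4 N

P_cr ≈ 14.6 kN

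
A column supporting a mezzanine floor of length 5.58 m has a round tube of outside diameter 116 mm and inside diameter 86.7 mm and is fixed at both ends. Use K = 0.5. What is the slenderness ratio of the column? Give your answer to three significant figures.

λ ≈ 77.1

d_o = 116 mm, d_i = 86.7 mm
I = π(d_o⁴ − d_i⁴)/64 = π(116⁴ − 86.70⁴)/64 = 6.114×10^6 mm⁴
A = 4.665×10^3 mm²;  r_min = √(I/A) = √(6.114×10^6/4.665×10^3) = 36.21 mm
L_e = K·L = 0.5 × 5.58 m = 2.790 m = 2790.0 mm
λ = L_e / r_min = 2790.0 / 36.21 = 77.1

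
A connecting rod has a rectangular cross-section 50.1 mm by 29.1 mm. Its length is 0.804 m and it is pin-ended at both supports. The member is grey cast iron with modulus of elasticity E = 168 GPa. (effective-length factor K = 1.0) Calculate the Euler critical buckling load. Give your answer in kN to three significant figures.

P_cr ≈ 264 kN

Buckling occurs about the weak axis: I_min = h·b³/12 with b = 29.1 mm (the shorter side).
I_min = 50.1×29.1³/12 = 1.029×10^5 mm⁴
I = 1.029×10^5 mm⁴ = 1.029×10^-7 m⁴
Effective length L_e = K·L = 1 × 0.804 = 0.8040 m
P_cr = π²EI / L_e² = π² × 168×10⁹ × 1.029×10^-7 / 0.8040² = 2.639×10^5 N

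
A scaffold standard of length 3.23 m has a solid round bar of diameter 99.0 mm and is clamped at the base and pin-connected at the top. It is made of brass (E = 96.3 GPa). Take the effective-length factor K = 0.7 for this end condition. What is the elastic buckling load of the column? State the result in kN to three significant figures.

P_cr ≈ 877 kN

I = πd⁴/64 = π×99.0⁴/64 = 4.715×10^6 mm⁴
I = 4.715×10^6 mm⁴ = 4.715×10^-6 m⁴
Effective length L_e = K·L = 0.7 × 3.23 = 2.261 m
P_cr = π²EI / L_e² = π² × 96.3×10⁹ × 4.715×10^-6 / 2.261² = 8.767×10^5 N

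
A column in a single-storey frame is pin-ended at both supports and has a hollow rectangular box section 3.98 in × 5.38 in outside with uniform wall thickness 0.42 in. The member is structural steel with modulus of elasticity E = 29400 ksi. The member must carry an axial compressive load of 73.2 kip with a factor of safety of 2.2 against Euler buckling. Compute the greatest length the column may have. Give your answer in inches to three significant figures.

Inner dimensions: h_i = 5.38 − 2×0.42 = 4.540 in, b_i = 3.98 − 2×0.42 = 3.140 in
Weak-axis I_min = (h_o·b_o³ − h_i·b_i³)/12 with b_o = 3.98, b_i = 3.140 in (shorter outer/inner sides).
I_min = (5.38×3.98³ − 4.540×3.140³)/12 = 16.55 in⁴
Required critical load P_cr = n·P = 2.2 × 73.2 = 161.0 kip = 1.610×10^5 lb
From P_cr = π²EI/(K·L)²:  L = (1/K)·√(π²EI/P_cr) = (1/1)·√(π²×2.94×10^7×16.55/1.610×10^5)
L = 173 in

L_max ≈ 173 in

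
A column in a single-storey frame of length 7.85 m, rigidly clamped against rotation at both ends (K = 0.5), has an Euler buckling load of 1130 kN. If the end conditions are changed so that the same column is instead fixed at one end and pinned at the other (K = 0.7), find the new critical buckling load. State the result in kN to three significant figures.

P_cr ≈ 577 kN

P_cr ∝ 1/K², so P_cr,new = P_cr,old × (K_old/K_new)² = 1130 × (0.5/0.7)²
= 1130 × 0.5102 = 577 kN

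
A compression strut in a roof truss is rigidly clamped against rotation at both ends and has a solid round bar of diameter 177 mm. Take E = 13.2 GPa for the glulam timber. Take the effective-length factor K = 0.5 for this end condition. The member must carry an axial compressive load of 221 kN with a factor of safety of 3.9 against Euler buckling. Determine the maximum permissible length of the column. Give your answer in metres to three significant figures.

L_max ≈ 5.40 m

I = πd⁴/64 = π×177⁴/64 = 4.818×10^7 mm⁴
I = 4.818×10^-5 m⁴
Required critical load P_cr = n·P = 3.9 × 221 = 861.9 kN = 8.619×10^5 N
From P_cr = π²EI/(K·L)²:  L = (1/K)·√(π²EI/P_cr) = (1/0.5)·√(π²×1.32×10^10×4.818×10^-5/8.619×10^5)
L = 5.40 m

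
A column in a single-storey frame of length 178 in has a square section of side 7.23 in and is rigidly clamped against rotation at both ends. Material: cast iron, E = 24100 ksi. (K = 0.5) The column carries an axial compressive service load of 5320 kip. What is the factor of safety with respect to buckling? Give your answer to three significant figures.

n ≈ 1.29

I = a⁴/12 = 7.23⁴/12 = 227.7 in⁴
Effective length L_e = K·L = 0.5 × 178 = 89.00 in
P_cr = π²EI / L_e² = π² × 24100×10³ × 227.7 / 89.00² = 6.838×10^6 lb
Factor of safety n = P_cr / P = 6837.7 / 5320 = 1.29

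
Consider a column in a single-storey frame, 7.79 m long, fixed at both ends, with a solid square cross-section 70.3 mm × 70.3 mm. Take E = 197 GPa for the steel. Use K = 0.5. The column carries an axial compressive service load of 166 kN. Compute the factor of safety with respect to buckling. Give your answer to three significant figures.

n ≈ 1.57

I = a⁴/12 = 70.3⁴/12 = 2.035×10^6 mm⁴
I = 2.035×10^6 mm⁴ = 2.035×10^-6 m⁴
Effective length L_e = K·L = 0.5 × 7.79 = 3.895 m
P_cr = π²EI / L_e² = π² × 197×10⁹ × 2.035×10^-6 / 3.895² = 2.609×10^5 N
Factor of safety n = P_cr / P = 260.85 / 166 = 1.57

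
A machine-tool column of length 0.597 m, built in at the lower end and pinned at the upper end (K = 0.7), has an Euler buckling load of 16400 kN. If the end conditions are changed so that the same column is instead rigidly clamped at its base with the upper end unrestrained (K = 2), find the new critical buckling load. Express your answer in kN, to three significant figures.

P_cr ≈ 2010 kN

P_cr ∝ 1/K², so P_cr,new = P_cr,old × (K_old/K_new)² = 16400 × (0.7/2)²
= 16400 × 0.1225 = 2010 kN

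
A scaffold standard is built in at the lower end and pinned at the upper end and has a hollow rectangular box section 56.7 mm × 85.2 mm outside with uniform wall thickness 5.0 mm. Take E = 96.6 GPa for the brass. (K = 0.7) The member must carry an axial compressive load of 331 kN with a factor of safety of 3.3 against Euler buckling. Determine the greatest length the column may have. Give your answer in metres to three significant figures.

L_max ≈ 1.08 m

Inner dimensions: h_i = 85.2 − 2×5.0 = 75.20 mm, b_i = 56.7 − 2×5.0 = 46.70 mm
Weak-axis I_min = (h_o·b_o³ − h_i·b_i³)/12 with b_o = 56.7, b_i = 46.70 mm (shorter outer/inner sides).
I_min = (85.2×56.7³ − 75.20×46.70³)/12 = 6.560×10^5 mm⁴
I = 6.560×10^-7 m⁴
Required critical load P_cr = n·P = 3.3 × 331 = 1092 kN = 1.092×10^6 N
From P_cr = π²EI/(K·L)²:  L = (1/K)·√(π²EI/P_cr) = (1/0.7)·√(π²×9.66×10^10×6.560×10^-7/1.092×10^6)
L = 1.08 m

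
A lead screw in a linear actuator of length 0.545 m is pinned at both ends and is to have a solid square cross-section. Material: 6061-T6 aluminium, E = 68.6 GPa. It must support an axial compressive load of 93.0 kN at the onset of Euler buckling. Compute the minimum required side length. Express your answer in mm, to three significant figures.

L_e = K·L = 1 × 0.545 = 0.5450 m
Required I = P_cr·L_e²/(π²E) = 9.300×10^4 × 0.5450² / (π² × 6.86×10^10) = 4.080×10^-8 m⁴
I_req = 4.080×10^4 mm⁴
Solid square: I = a⁴/12  ⇒  a = (12I)^(1/4) = (12×4.080×10^4)^(1/4) = 26.5 mm

a ≈ 26.5 mm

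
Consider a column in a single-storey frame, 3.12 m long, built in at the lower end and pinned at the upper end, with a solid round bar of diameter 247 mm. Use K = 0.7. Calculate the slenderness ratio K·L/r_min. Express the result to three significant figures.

λ ≈ 35.4

For a solid circle r = d/4 = 247/4 = 61.75 mm
L_e = K·L = 0.7 × 3.12 m = 2.184 m = 2184.0 mm
λ = L_e / r_min = 2184.0 / 61.75 = 35.4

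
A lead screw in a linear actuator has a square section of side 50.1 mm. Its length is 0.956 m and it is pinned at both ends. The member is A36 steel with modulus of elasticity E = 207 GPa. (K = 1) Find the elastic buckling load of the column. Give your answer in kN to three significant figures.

P_cr ≈ 1170 kN

I = a⁴/12 = 50.1⁴/12 = 5.250×10^5 mm⁴
I = 5.250×10^5 mm⁴ = 5.250×10^-7 m⁴
Effective length L_e = K·L = 1 × 0.956 = 0.9560 m
P_cr = π²EI / L_e² = π² × 207×10⁹ × 5.250×10^-7 / 0.9560² = 1.174×10^6 N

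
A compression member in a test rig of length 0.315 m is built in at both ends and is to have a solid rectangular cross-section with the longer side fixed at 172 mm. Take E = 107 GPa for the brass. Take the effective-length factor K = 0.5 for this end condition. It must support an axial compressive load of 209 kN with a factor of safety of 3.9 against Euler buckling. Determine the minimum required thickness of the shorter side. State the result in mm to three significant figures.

b ≈ 11.0 mm

Required P_cr = n·P = 3.9 × 209 = 815.1 kN
L_e = K·L = 0.5 × 0.315 = 0.1575 m
Required I = P_cr·L_e²/(π²E) = 8.151×10^5 × 0.1575² / (π² × 1.07×10^11) = 1.915×10^-8 m⁴
I_req = 1.915×10^4 mm⁴
Rectangle, weak axis: I_min = h·b³/12 with h = 172 mm fixed  ⇒  b = (12I/h)^(1/3) = 11.0 mm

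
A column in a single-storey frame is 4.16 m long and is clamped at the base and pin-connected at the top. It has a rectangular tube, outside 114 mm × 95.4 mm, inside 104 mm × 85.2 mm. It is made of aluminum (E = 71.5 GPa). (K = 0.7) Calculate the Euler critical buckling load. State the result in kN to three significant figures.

Weak-axis I_min = (h_o·b_o³ − h_i·b_i³)/12 with b_o = 95.4, b_i = 85.20 mm (shorter outer/inner sides).
I_min = (114×95.4³ − 104.0×85.20³)/12 = 2.888×10^6 mm⁴
I = 2.888×10^6 mm⁴ = 2.888×10^-6 m⁴
Effective length L_e = K·L = 0.7 × 4.16 = 2.912 m
P_cr = π²EI / L_e² = π² × 71.5×10⁹ × 2.888×10^-6 / 2.912² = 2.404×10^5 N

P_cr ≈ 240 kN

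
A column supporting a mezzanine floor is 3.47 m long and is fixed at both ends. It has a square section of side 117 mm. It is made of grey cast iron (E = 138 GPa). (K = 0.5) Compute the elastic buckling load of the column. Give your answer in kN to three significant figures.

I = a⁴/12 = 117⁴/12 = 1.562×10^7 mm⁴
I = 1.562×10^7 mm⁴ = 1.562×10^-5 m⁴
Effective length L_e = K·L = 0.5 × 3.47 = 1.735 m
P_cr = π²EI / L_e² = π² × 138×10⁹ × 1.562×10^-5 / 1.735² = 7.065×10^6 N

P_cr ≈ 7070 kN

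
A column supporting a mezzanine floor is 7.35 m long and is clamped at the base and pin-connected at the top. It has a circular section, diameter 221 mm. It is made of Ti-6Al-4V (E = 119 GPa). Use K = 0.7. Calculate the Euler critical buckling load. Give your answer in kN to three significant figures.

P_cr ≈ 5200 kN

I = πd⁴/64 = π×221⁴/64 = 1.171×10^8 mm⁴
I = 1.171×10^8 mm⁴ = 1.171×10^-4 m⁴
Effective length L_e = K·L = 0.7 × 7.35 = 5.145 m
P_cr = π²EI / L_e² = π² × 119×10⁹ × 1.171×10^-4 / 5.145² = 5.195×10^6 N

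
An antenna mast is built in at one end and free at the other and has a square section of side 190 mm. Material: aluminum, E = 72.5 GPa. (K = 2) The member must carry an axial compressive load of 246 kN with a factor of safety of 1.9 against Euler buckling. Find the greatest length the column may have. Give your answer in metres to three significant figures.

L_max ≈ 6.45 m

I = a⁴/12 = 190⁴/12 = 1.086×10^8 mm⁴
I = 1.086×10^-4 m⁴
Required critical load P_cr = n·P = 1.9 × 246 = 467.4 kN = 4.674×10^5 N
From P_cr = π²EI/(K·L)²:  L = (1/K)·√(π²EI/P_cr) = (1/2)·√(π²×7.25×10^10×1.086×10^-4/4.674×10^5)
L = 6.45 m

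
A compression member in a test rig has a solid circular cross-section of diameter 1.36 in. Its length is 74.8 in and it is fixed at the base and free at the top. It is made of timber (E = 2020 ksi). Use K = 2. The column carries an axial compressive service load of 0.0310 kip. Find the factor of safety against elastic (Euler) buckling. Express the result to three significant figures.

n ≈ 4.83

I = πd⁴/64 = π×1.36⁴/64 = 0.1679 in⁴
Effective length L_e = K·L = 2 × 74.8 = 149.6 in
P_cr = π²EI / L_e² = π² × 2020×10³ × 0.1679 / 149.6² = 149.6 lb
Factor of safety n = P_cr / P = 0.14959 / 0.0310 = 4.83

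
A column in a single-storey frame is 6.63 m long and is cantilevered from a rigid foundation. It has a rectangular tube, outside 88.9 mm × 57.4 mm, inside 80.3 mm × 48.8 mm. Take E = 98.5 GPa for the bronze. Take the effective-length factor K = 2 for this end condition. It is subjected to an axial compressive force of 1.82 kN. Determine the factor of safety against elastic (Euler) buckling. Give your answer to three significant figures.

n ≈ 1.89

Weak-axis I_min = (h_o·b_o³ − h_i·b_i³)/12 with b_o = 57.4, b_i = 48.80 mm (shorter outer/inner sides).
I_min = (88.9×57.4³ − 80.30×48.80³)/12 = 6.234×10^5 mm⁴
I = 6.234×10^5 mm⁴ = 6.234×10^-7 m⁴
Effective length L_e = K·L = 2 × 6.63 = 13.26 m
P_cr = π²EI / L_e² = π² × 98.5×10⁹ × 6.234×10^-7 / 13.26² = 3.447×10^3 N
Factor of safety n = P_cr / P = 3.4467 / 1.82 = 1.89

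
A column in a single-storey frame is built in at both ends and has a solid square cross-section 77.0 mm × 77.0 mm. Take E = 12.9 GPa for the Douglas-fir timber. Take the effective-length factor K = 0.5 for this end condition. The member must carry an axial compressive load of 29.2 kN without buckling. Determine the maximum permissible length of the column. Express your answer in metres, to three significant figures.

L_max ≈ 7.15 m

I = a⁴/12 = 77.0⁴/12 = 2.929×10^6 mm⁴
I = 2.929×10^-6 m⁴
At the buckling limit P_cr = P = 2.920×10^4 N
From P_cr = π²EI/(K·L)²:  L = (1/K)·√(π²EI/P_cr) = (1/0.5)·√(π²×1.29×10^10×2.929×10^-6/2.920×10^4)
L = 7.15 m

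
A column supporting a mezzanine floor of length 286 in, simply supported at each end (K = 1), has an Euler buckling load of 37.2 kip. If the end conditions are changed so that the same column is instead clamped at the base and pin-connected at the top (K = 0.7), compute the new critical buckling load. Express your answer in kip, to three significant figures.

P_cr ∝ 1/K², so P_cr,new = P_cr,old × (K_old/K_new)² = 37.2 × (1/0.7)²
= 37.2 × 2.041 = 75.9 kip

P_cr ≈ 75.9 kip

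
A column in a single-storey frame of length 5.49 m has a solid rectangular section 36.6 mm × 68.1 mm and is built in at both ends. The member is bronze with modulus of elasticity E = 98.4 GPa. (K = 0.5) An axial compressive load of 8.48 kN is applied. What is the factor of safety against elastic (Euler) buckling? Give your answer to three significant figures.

n ≈ 4.23

Buckling occurs about the weak axis: I_min = h·b³/12 with b = 36.6 mm (the shorter side).
I_min = 68.1×36.6³/12 = 2.782×10^5 mm⁴
I = 2.782×10^5 mm⁴ = 2.782×10^-7 m⁴
Effective length L_e = K·L = 0.5 × 5.49 = 2.745 m
P_cr = π²EI / L_e² = π² × 98.4×10⁹ × 2.782×10^-7 / 2.745² = 3.586×10^4 N
Factor of safety n = P_cr / P = 35.861 / 8.48 = 4.23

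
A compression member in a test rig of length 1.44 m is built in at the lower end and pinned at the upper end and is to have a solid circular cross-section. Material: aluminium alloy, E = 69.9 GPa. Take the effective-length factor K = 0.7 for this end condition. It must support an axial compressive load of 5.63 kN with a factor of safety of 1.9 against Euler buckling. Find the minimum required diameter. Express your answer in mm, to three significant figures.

d ≈ 23.8 mm

Required P_cr = n·P = 1.9 × 5.63 = 10.70 kN
L_e = K·L = 0.7 × 1.44 = 1.008 m
Required I = P_cr·L_e²/(π²E) = 1.070×10^4 × 1.008² / (π² × 6.99×10^10) = 1.575×10^-8 m⁴
I_req = 1.575×10^4 mm⁴
Solid circle: I = πd⁴/64  ⇒  d = (64I/π)^(1/4) = (64×1.575×10^4/π)^(1/4) = 23.8 mm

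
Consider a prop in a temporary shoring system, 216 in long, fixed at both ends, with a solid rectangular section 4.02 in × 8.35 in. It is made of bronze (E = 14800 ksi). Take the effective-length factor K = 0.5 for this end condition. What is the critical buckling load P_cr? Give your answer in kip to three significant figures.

Buckling occurs about the weak axis: I_min = h·b³/12 with b = 4.02 in (the shorter side).
I_min = 8.35×4.02³/12 = 45.20 in⁴
Effective length L_e = K·L = 0.5 × 216 = 108.0 in
P_cr = π²EI / L_e² = π² × 14800×10³ × 45.20 / 108.0² = 5.661×10^5 lb

P_cr ≈ 566 kip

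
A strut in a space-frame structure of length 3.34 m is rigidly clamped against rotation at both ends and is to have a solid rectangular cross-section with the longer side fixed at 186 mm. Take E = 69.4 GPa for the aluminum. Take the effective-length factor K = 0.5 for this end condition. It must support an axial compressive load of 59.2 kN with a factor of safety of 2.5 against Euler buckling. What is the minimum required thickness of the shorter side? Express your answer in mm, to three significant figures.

b ≈ 33.9 mm

Required P_cr = n·P = 2.5 × 59.2 = 148.0 kN
L_e = K·L = 0.5 × 3.34 = 1.670 m
Required I = P_cr·L_e²/(π²E) = 1.480×10^5 × 1.670² / (π² × 6.94×10^10) = 6.026×10^-7 m⁴
I_req = 6.026×10^5 mm⁴
Rectangle, weak axis: I_min = h·b³/12 with h = 186 mm fixed  ⇒  b = (12I/h)^(1/3) = 33.9 mm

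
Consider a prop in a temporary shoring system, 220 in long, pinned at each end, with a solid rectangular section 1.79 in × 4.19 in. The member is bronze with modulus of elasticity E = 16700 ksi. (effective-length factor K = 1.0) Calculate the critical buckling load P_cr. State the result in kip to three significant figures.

P_cr ≈ 6.82 kip

Buckling occurs about the weak axis: I_min = h·b³/12 with b = 1.79 in (the shorter side).
I_min = 4.19×1.79³/12 = 2.003 in⁴
Effective length L_e = K·L = 1 × 220 = 220.0 in
P_cr = π²EI / L_e² = π² × 16700×10³ × 2.003 / 220.0² = 6.820×10^3 lb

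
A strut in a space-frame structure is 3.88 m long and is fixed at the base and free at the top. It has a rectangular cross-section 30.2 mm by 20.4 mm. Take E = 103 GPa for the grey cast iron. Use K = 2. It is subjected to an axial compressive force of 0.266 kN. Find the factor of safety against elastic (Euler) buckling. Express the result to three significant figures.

n ≈ 1.36

Buckling occurs about the weak axis: I_min = h·b³/12 with b = 20.4 mm (the shorter side).
I_min = 30.2×20.4³/12 = 2.137×10^4 mm⁴
I = 2.137×10^4 mm⁴ = 2.137×10^-8 m⁴
Effective length L_e = K·L = 2 × 3.88 = 7.760 m
P_cr = π²EI / L_e² = π² × 103×10⁹ × 2.137×10^-8 / 7.760² = 360.7 N
Factor of safety n = P_cr / P = 0.36069 / 0.266 = 1.36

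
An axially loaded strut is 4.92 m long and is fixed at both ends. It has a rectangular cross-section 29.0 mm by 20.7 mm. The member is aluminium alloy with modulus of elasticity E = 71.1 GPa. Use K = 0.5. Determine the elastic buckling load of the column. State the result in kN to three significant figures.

Buckling occurs about the weak axis: I_min = h·b³/12 with b = 20.7 mm (the shorter side).
I_min = 29.0×20.7³/12 = 2.144×10^4 mm⁴
I = 2.144×10^4 mm⁴ = 2.144×10^-8 m⁴
Effective length L_e = K·L = 0.5 × 4.92 = 2.460 m
P_cr = π²EI / L_e² = π² × 71.1×10⁹ × 2.144×10^-8 / 2.460² = 2.486×10^3 N

P_cr ≈ 2.49 kN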